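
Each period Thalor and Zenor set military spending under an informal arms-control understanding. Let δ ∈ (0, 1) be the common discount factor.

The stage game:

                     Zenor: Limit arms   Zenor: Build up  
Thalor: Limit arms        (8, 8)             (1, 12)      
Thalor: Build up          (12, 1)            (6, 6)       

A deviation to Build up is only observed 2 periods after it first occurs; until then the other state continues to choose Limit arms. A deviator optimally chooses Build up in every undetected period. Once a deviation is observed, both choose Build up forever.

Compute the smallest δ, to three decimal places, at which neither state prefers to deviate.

A deviator earns 12 for 2 periods, then 6 forever; cooperating earns 8 forever. Multiplying the IC by (1−δ):
8 ≥ 12(1−δ^2) + 6δ^2, so 6·δ^2 ≥ 4 and δ^2 ≥ 2/3.
δ ≥ (2/3)^(1/2) ≈ 0.816.

0.816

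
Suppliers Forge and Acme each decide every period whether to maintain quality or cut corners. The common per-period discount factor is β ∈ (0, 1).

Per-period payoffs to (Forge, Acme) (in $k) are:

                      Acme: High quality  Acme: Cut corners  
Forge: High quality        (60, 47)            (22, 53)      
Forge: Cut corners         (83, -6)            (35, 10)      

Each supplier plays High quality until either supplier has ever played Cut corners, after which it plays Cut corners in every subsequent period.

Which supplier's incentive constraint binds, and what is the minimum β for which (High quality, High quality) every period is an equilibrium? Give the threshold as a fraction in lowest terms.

Forge's threshold: (83−60)/(83−35) = 23/48.
Acme's threshold: (53−47)/(53−10) = 6/43.
23/48 > 6/43, so Forge binds and β* = 23/48.

Forge; β ≥ 23/48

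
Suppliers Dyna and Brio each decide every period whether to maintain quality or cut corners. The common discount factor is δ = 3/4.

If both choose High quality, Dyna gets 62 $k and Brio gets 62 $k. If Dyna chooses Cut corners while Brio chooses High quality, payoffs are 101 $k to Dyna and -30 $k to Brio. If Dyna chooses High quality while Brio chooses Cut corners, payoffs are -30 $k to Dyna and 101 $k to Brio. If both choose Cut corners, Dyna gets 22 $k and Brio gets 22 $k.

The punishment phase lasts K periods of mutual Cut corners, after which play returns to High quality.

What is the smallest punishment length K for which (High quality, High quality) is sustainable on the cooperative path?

2

Need Σ_{k=1}^{K} δ^k ≥ (101−62)/(62−22) = 0.9750 at δ = 3/4.
At K = 1 the sum is 0.7500 < 0.9750; at K = 2 it is 1.3125 ≥ 0.9750.
So the minimum punishment length is K = 2.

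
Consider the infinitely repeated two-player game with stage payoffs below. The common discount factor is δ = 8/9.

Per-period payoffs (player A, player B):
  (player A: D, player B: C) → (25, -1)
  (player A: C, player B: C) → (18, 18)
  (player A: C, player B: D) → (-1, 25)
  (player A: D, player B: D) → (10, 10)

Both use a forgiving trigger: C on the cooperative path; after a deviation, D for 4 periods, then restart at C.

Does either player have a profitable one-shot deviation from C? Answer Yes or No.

IC: δ+…+δ^4 ≥ (25−18)/(18−10) = 7/8.
At δ = 8/9: partial sum = 3.0056 ≥ 0.8750. Cooperation sustainable.

No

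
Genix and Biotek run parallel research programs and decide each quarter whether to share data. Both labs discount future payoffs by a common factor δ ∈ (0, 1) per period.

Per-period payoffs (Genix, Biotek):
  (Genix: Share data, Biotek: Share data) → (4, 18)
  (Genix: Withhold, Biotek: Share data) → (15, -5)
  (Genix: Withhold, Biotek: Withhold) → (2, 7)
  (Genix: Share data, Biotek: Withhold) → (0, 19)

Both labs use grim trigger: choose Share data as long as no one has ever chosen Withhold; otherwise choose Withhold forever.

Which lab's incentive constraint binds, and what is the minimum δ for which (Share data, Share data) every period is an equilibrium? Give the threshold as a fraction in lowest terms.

Genix; δ ≥ 11/13

Genix: cooperation gives 4 each period; deviation gives 15 once then 2 forever.
  4/(1−δ) ≥ 15 + 2δ/(1−δ) ⇒ δ ≥ 11/13.
Biotek: cooperation gives 18 each period; deviation gives 19 once then 7 forever.
  δ ≥ 1/12.
Both must hold, so the binding constraint is Genix's: δ ≥ 11/13.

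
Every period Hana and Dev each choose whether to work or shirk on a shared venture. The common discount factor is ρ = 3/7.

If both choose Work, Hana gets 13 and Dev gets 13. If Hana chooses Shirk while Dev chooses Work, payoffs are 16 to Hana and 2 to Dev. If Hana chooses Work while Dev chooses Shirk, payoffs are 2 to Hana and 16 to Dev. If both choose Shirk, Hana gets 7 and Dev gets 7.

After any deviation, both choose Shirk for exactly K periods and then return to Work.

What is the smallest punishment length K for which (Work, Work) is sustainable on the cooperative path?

IC: ρ(1−ρ^K)/(1−ρ) ≥ (16−13)/(13−7) = 1/2.
With ρ = 3/7: need 1 − ρ^K ≥ 1/2·(1−3/7)/(3/7), i.e. ρ^K ≤ 0.3333.
Since (3/7)^1 = 0.4286 and (3/7)^2 = 0.1837, the smallest such K is 2.

2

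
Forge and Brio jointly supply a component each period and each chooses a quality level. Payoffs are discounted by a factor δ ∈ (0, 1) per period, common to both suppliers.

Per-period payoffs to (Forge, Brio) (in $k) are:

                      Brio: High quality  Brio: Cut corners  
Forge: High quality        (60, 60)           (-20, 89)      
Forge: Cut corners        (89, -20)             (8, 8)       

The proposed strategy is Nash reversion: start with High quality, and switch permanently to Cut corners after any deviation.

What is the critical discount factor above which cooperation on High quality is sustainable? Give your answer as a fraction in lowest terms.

Cooperation forever yields 60 each period: 60/(1−δ).
Deviating yields 89 once, then 8 forever: 89 + 8δ/(1−δ).
No profitable deviation requires 60/(1−δ) ≥ 89 + 8δ/(1−δ).
Multiplying by (1−δ): 60 ≥ 89(1−δ) + 8δ = 89 − 81δ.
So 81δ ≥ 29, i.e. δ ≥ 29/81.

29/81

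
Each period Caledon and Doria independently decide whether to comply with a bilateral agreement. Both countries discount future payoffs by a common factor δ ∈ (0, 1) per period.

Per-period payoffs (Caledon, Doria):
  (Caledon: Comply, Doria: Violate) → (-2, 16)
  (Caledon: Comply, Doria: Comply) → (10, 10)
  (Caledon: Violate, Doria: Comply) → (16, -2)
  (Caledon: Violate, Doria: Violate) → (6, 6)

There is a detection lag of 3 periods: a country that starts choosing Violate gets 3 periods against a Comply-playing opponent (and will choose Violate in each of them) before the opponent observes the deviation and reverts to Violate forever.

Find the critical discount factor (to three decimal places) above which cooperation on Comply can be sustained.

0.843

Deviating for the 3 undetected periods gains 16−10 = 6 per period over cooperation, then loses 10−6 = 4 per period forever once punishment starts.
Gain: 6(1 + δ + … + δ^2); loss: 4·δ^3/(1−δ).
No profitable deviation ⇔ 6(1−δ^3) ≤ 4·δ^3, i.e. δ^3 ≥ 6/(6+4) = 3/5.
Hence δ ≥ (3/5)^(1/3) ≈ 0.843.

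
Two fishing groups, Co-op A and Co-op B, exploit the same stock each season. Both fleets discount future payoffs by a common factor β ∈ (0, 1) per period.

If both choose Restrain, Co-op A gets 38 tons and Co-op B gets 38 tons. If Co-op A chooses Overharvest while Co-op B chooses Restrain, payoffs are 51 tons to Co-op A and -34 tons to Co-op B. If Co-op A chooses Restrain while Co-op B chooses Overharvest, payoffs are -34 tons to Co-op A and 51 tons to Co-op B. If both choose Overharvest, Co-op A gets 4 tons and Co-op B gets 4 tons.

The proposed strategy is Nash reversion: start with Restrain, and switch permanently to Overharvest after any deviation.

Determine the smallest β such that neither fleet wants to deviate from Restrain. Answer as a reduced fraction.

13/47

Cooperation forever yields 38 each period: 38/(1−β).
Deviating yields 51 once, then 4 forever: 51 + 4β/(1−β).
No profitable deviation requires 38/(1−β) ≥ 51 + 4β/(1−β).
Multiplying by (1−β): 38 ≥ 51(1−β) + 4β = 51 − 47β.
So 47β ≥ 13, i.e. β ≥ 13/47.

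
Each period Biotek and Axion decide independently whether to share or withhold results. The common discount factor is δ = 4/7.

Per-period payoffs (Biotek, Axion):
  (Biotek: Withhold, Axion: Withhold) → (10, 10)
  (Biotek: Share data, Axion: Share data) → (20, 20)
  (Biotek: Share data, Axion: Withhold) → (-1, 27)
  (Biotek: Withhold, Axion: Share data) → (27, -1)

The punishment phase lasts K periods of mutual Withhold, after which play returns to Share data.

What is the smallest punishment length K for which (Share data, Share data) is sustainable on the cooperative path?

IC: δ(1−δ^K)/(1−δ) ≥ (27−20)/(20−10) = 7/10.
With δ = 4/7: need 1 − δ^K ≥ 7/10·(1−4/7)/(4/7), i.e. δ^K ≤ 0.4750.
Since (4/7)^1 = 0.5714 and (4/7)^2 = 0.3265, the smallest such K is 2.

2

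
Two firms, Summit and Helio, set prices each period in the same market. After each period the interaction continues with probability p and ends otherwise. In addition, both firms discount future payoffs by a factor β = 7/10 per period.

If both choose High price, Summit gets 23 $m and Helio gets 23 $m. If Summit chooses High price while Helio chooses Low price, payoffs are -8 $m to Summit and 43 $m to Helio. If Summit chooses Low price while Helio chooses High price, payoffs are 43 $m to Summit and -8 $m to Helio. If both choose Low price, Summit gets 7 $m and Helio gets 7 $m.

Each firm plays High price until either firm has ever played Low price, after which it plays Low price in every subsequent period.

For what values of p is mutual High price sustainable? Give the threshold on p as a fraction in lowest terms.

50/63

With continuation probability p and discount β, the effective per-period discount factor is βp.
Grim-trigger IC: βp ≥ (43−23)/(43−7) = 5/9.
So p ≥ (5/9)/(7/10) = 50/63.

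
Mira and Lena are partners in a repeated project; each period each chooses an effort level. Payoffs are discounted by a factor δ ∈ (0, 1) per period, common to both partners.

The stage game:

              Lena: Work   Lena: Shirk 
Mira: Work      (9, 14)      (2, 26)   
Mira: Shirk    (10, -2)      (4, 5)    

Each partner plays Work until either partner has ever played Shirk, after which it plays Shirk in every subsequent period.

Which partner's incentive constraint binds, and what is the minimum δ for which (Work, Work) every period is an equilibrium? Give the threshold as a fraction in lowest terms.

Mira: cooperation gives 9 each period; deviation gives 10 once then 4 forever.
  9/(1−δ) ≥ 10 + 4δ/(1−δ) ⇒ δ ≥ 1/6.
Lena: cooperation gives 14 each period; deviation gives 26 once then 5 forever.
  δ ≥ 12/21 = 4/7.
Both must hold, so the binding constraint is Lena's: δ ≥ 4/7.

Lena; δ ≥ 4/7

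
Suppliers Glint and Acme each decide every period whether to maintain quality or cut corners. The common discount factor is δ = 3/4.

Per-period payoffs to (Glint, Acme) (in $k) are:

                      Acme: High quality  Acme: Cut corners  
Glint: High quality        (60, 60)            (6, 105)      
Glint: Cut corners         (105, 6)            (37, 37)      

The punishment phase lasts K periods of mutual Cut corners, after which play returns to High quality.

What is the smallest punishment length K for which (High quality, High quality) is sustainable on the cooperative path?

4

No profitable deviation requires (60−37)(δ+…+δ^K) ≥ 105−60, i.e. δ+…+δ^K ≥ 45/23 ≈ 1.9565.
With δ = 3/4, the partial sums are K=1: 0.7500, K=2: 1.3125, K=3: 1.7344, K=4: 2.0508.
K = 4 is the first length at which the sum reaches 1.9565.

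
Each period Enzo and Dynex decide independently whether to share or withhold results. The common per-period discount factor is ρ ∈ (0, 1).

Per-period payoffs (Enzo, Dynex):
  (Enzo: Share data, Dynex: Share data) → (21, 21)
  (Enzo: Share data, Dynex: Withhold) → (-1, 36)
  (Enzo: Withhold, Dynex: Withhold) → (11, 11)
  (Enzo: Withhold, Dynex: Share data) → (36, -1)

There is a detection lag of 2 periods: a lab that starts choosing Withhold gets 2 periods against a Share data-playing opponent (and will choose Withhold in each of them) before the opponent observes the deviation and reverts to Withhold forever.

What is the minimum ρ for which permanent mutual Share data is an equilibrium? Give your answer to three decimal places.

The best deviation is to choose Withhold for all 2 undetected periods, earning 36 each, then 11 forever once detected.
Deviation value: 36(1−ρ^2)/(1−ρ) + 11ρ^2/(1−ρ); cooperation value: 21/(1−ρ).
IC: 21 ≥ 36(1−ρ^2) + 11ρ^2 = 36 − 25ρ^2.
So ρ^2 ≥ 15/25 = 3/5, giving ρ ≥ (3/5)^(1/2) ≈ 0.775.

0.775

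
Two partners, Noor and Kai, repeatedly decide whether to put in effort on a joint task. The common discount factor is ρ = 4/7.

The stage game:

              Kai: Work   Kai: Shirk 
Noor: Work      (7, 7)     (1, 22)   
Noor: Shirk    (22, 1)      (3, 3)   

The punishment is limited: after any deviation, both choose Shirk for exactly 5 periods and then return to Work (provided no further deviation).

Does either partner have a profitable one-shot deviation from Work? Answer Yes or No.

A one-shot deviation gives 22 now, then 3 for 5 periods, then back to 7.
Gain from deviating: (22−7) today; loss: (7−3) in each of the next 5 periods.
No-deviation condition: (7−3)(ρ+…+ρ^5) ≥ 22−7, i.e. ρ+…+ρ^5 ≥ 15/4.
At ρ = 4/7: ρ+…+ρ^5 = 1.2521 < 3.7500.
So cooperation is not sustainable.

Yes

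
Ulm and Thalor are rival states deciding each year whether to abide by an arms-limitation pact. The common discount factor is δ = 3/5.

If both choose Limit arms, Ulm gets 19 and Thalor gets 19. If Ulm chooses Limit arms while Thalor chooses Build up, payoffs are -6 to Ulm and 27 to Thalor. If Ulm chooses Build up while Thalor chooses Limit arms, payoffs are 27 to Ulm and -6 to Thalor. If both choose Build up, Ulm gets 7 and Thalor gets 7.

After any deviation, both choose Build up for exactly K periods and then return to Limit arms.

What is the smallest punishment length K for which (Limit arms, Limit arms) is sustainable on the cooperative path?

2

Need Σ_{k=1}^{K} δ^k ≥ (27−19)/(19−7) = 0.6667 at δ = 3/5.
At K = 1 the sum is 0.6000 < 0.6667; at K = 2 it is 0.9600 ≥ 0.6667.
So the minimum punishment length is K = 2.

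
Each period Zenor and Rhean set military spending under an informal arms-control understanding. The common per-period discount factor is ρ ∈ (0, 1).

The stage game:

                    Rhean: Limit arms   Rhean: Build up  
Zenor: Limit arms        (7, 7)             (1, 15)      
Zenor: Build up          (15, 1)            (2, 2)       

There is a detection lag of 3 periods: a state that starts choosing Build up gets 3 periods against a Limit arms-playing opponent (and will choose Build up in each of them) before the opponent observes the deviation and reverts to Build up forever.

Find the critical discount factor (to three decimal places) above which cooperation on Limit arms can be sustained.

The best deviation is to choose Build up for all 3 undetected periods, earning 15 each, then 2 forever once detected.
Deviation value: 15(1−ρ^3)/(1−ρ) + 2ρ^3/(1−ρ); cooperation value: 7/(1−ρ).
IC: 7 ≥ 15(1−ρ^3) + 2ρ^3 = 15 − 13ρ^3.
So ρ^3 ≥ 8/13, giving ρ ≥ (8/13)^(1/3) ≈ 0.851.

0.851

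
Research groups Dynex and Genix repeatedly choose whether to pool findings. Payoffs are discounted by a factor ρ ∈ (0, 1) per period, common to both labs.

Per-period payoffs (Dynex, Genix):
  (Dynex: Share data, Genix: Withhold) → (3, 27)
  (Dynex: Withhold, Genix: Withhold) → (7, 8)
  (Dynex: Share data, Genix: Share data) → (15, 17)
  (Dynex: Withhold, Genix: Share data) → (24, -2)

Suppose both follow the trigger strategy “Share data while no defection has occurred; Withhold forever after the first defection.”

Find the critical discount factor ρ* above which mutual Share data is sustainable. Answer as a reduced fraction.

Dynex: cooperation gives 15 each period; deviation gives 24 once then 7 forever.
  15/(1−ρ) ≥ 24 + 7ρ/(1−ρ) ⇒ ρ ≥ 9/17.
Genix: cooperation gives 17 each period; deviation gives 27 once then 8 forever.
  ρ ≥ 10/19.
Both must hold, so the binding constraint is Dynex's: ρ ≥ 9/17.

9/17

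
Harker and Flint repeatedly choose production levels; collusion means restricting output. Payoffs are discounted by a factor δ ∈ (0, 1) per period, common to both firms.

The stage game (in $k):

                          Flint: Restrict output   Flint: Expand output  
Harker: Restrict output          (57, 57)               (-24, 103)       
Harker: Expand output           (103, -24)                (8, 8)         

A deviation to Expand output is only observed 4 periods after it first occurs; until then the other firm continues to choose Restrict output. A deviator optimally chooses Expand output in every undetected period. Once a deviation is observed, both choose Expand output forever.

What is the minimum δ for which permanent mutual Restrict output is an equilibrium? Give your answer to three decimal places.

0.834

Deviating for the 4 undetected periods gains 103−57 = 46 per period over cooperation, then loses 57−8 = 49 per period forever once punishment starts.
Gain: 46(1 + δ + … + δ^3); loss: 49·δ^4/(1−δ).
No profitable deviation ⇔ 46(1−δ^4) ≤ 49·δ^4, i.e. δ^4 ≥ 46/(46+49) = 46/95.
Hence δ ≥ (46/95)^(1/4) ≈ 0.834.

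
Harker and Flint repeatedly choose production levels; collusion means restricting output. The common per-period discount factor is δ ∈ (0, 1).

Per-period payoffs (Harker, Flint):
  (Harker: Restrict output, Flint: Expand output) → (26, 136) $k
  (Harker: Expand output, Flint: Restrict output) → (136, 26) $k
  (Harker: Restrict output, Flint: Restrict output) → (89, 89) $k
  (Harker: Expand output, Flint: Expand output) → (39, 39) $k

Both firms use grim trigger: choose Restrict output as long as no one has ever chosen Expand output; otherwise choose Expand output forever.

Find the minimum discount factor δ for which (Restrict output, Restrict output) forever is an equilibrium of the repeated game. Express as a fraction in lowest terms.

Under grim trigger the critical discount factor is (T−C)/(T−P) with T = 136, C = 89, P = 39.
δ* = (136−89)/(136−39) = 47/97.

47/97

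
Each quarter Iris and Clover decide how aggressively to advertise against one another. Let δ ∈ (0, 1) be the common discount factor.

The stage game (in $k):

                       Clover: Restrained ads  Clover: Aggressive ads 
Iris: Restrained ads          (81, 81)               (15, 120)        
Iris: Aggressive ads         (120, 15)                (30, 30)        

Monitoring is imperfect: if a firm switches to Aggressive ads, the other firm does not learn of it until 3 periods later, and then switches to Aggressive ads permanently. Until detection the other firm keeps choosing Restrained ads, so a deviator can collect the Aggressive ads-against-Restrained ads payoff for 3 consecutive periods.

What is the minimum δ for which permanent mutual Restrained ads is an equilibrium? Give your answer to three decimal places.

0.757

The best deviation is to choose Aggressive ads for all 3 undetected periods, earning 120 each, then 30 forever once detected.
Deviation value: 120(1−δ^3)/(1−δ) + 30δ^3/(1−δ); cooperation value: 81/(1−δ).
IC: 81 ≥ 120(1−δ^3) + 30δ^3 = 120 − 90δ^3.
So δ^3 ≥ 39/90 = 13/30, giving δ ≥ (13/30)^(1/3) ≈ 0.757.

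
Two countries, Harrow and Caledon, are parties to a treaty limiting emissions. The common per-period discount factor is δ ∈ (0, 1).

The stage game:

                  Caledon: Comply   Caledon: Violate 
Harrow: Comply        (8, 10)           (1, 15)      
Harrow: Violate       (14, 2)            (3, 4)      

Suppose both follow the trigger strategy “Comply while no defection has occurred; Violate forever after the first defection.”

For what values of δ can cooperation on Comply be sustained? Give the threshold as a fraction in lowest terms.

Harrow's threshold: (14−8)/(14−3) = 6/11.
Caledon's threshold: (15−10)/(15−4) = 5/11.
6/11 > 5/11, so Harrow binds and δ* = 6/11.

6/11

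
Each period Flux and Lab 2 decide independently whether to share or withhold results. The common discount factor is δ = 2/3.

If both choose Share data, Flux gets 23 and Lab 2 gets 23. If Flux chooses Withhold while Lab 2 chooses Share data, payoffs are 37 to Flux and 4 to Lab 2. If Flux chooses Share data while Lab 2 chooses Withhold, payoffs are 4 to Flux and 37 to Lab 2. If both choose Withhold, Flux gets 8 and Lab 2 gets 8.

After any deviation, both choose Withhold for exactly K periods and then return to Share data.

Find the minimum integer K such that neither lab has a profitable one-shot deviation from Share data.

2

IC: δ(1−δ^K)/(1−δ) ≥ (37−23)/(23−8) = 14/15.
With δ = 2/3: need 1 − δ^K ≥ 14/15·(1−2/3)/(2/3), i.e. δ^K ≤ 0.5333.
Since (2/3)^1 = 0.6667 and (2/3)^2 = 0.4444, the smallest such K is 2.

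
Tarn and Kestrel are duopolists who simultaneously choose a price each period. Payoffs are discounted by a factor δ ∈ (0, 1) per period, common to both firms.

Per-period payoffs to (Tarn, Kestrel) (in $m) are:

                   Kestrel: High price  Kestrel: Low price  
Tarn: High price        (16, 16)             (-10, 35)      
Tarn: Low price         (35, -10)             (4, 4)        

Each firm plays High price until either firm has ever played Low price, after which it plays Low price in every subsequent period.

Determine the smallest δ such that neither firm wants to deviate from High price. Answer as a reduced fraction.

19/31

One-period gain from deviating is 35 − 16 = 19. The loss is 16 − 4 = 12 in every subsequent period, with present value 12·δ/(1−δ).
Deviation is unprofitable when 12·δ/(1−δ) ≥ 19, i.e. δ/(1−δ) ≥ 19/12.
Equivalently δ ≥ 19/(19+12) = 19/31.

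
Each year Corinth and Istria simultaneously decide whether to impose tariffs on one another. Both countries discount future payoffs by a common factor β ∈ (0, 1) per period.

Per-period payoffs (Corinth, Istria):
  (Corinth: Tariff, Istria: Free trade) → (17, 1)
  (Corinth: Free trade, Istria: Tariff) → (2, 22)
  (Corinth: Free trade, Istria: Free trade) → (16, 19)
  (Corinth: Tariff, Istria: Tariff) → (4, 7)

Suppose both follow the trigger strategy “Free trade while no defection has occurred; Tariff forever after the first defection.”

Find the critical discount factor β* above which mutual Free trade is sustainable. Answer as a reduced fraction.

1/5

Corinth's threshold: (17−16)/(17−4) = 1/13.
Istria's threshold: (22−19)/(22−7) = 1/5.
1/13 < 1/5, so Istria binds and β* = 1/5.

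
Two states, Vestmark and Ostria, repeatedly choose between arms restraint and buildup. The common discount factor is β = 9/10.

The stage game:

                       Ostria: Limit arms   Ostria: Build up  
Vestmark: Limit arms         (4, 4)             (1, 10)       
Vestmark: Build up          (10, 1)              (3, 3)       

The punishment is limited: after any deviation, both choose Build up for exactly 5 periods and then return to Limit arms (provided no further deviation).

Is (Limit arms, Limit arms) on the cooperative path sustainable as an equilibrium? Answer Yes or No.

No

A one-shot deviation gives 10 now, then 3 for 5 periods, then back to 4.
Gain from deviating: (10−4) today; loss: (4−3) in each of the next 5 periods.
No-deviation condition: (4−3)(β+…+β^5) ≥ 10−4, i.e. β+…+β^5 ≥ 6.
At β = 9/10: β+…+β^5 = 3.6856 < 6.0000.
So cooperation is not sustainable.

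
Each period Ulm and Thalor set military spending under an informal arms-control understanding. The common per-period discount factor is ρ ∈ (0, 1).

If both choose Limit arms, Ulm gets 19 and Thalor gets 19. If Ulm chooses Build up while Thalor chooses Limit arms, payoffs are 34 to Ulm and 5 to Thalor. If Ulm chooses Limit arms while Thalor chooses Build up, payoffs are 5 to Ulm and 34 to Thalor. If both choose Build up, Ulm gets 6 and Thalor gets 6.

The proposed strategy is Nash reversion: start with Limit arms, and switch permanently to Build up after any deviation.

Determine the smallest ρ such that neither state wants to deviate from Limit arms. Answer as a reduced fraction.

15/28

19/(1−ρ) ≥ 34 + 6ρ/(1−ρ)
19 ≥ 34 − 28ρ
ρ ≥ 15/28.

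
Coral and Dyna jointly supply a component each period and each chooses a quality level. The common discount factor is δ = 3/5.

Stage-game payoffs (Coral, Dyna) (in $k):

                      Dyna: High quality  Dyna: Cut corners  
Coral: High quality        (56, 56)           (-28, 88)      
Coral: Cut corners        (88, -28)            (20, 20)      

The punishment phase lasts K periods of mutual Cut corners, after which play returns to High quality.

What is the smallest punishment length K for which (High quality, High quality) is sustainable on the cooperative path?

Need Σ_{k=1}^{K} δ^k ≥ (88−56)/(56−20) = 0.8889 at δ = 3/5.
At K = 1 the sum is 0.6000 < 0.8889; at K = 2 it is 0.9600 ≥ 0.8889.
So the minimum punishment length is K = 2.

2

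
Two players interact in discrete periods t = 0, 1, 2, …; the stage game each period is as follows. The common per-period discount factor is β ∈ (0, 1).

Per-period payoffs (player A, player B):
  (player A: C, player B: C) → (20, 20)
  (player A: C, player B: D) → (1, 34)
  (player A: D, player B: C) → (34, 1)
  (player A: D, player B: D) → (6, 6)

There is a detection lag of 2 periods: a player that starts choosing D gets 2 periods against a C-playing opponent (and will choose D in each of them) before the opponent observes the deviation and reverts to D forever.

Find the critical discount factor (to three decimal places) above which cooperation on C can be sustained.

0.707

The best deviation is to choose D for all 2 undetected periods, earning 34 each, then 6 forever once detected.
Deviation value: 34(1−β^2)/(1−β) + 6β^2/(1−β); cooperation value: 20/(1−β).
IC: 20 ≥ 34(1−β^2) + 6β^2 = 34 − 28β^2.
So β^2 ≥ 14/28 = 1/2, giving β ≥ (1/2)^(1/2) ≈ 0.707.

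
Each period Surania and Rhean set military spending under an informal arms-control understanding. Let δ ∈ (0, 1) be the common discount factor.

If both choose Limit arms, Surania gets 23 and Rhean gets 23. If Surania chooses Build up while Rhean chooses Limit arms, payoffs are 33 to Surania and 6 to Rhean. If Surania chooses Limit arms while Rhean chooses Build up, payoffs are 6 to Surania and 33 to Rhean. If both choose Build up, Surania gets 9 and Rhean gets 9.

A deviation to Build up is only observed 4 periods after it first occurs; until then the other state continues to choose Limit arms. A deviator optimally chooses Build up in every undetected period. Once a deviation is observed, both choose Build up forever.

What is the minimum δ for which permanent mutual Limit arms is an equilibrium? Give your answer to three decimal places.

0.803

The best deviation is to choose Build up for all 4 undetected periods, earning 33 each, then 9 forever once detected.
Deviation value: 33(1−δ^4)/(1−δ) + 9δ^4/(1−δ); cooperation value: 23/(1−δ).
IC: 23 ≥ 33(1−δ^4) + 9δ^4 = 33 − 24δ^4.
So δ^4 ≥ 10/24 = 5/12, giving δ ≥ (5/12)^(1/4) ≈ 0.803.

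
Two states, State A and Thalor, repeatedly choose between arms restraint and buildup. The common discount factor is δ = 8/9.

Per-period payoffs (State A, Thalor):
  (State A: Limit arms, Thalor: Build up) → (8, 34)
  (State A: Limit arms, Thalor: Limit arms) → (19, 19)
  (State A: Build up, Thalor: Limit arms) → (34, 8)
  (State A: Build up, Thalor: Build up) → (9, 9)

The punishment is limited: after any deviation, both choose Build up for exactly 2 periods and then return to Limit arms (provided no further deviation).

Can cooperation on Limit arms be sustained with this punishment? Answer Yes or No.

Comparing payoff streams over the 3 periods until play realigns: cooperate → 19(1+δ+…+δ^2); deviate → 34 + 9(δ+…+δ^2).
Cooperation is sustained iff (19−9)(δ+…+δ^2) ≥ 34−19.
δ+…+δ^2 = 8/9·(1−(8/9)^2)/(1−8/9) = 1.6790, and (34−19)/(19−9) = 1.5000.
1.6790 ≥ 1.5000, so cooperation is sustainable.

Yes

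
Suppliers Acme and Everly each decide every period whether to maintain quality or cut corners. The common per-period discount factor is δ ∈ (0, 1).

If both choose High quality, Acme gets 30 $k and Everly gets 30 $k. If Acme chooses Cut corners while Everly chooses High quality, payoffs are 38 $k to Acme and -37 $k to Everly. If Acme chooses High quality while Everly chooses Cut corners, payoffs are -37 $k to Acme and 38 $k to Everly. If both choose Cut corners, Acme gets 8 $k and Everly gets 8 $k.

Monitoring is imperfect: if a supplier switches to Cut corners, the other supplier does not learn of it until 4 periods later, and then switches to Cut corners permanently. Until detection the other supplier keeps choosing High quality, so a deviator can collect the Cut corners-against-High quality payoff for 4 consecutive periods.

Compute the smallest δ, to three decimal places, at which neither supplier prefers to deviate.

0.719

The best deviation is to choose Cut corners for all 4 undetected periods, earning 38 each, then 8 forever once detected.
Deviation value: 38(1−δ^4)/(1−δ) + 8δ^4/(1−δ); cooperation value: 30/(1−δ).
IC: 30 ≥ 38(1−δ^4) + 8δ^4 = 38 − 30δ^4.
So δ^4 ≥ 8/30 = 4/15, giving δ ≥ (4/15)^(1/4) ≈ 0.719.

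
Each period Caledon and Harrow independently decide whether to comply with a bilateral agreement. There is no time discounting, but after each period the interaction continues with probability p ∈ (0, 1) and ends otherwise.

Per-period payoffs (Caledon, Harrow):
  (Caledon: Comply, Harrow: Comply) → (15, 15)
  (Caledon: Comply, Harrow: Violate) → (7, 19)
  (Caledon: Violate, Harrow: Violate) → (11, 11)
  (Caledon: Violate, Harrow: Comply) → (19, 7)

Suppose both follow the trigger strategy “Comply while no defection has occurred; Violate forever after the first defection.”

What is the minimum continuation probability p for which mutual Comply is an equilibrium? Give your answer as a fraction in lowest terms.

Expected cooperation value is 15 + p·15 + p²·15 + … = 15/(1−p); deviation gives 19 + p·11/(1−p).
15 ≥ 19(1−p) + 11p ⇒ 8p ≥ 4 ⇒ p ≥ 4/8 = 1/2.

1/2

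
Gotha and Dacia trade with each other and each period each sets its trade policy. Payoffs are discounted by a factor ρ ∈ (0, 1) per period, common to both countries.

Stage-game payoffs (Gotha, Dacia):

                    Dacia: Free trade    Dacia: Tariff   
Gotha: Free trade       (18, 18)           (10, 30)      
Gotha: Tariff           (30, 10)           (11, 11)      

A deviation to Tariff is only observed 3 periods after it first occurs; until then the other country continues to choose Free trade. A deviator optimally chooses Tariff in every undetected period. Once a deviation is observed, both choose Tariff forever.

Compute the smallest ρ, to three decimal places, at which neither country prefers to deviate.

A deviator earns 30 for 3 periods, then 11 forever; cooperating earns 18 forever. Multiplying the IC by (1−ρ):
18 ≥ 30(1−ρ^3) + 11ρ^3, so 19·ρ^3 ≥ 12 and ρ^3 ≥ 12/19.
ρ ≥ (12/19)^(1/3) ≈ 0.858.

0.858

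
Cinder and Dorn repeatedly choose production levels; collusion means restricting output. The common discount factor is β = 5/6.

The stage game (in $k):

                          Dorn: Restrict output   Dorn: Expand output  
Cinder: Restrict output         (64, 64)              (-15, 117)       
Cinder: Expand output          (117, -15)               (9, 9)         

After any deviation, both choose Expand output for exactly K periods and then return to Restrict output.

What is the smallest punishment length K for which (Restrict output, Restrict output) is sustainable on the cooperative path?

Need Σ_{k=1}^{K} β^k ≥ (117−64)/(64−9) = 0.9636 at β = 5/6.
At K = 1 the sum is 0.8333 < 0.9636; at K = 2 it is 1.5278 ≥ 0.9636.
So the minimum punishment length is K = 2.

2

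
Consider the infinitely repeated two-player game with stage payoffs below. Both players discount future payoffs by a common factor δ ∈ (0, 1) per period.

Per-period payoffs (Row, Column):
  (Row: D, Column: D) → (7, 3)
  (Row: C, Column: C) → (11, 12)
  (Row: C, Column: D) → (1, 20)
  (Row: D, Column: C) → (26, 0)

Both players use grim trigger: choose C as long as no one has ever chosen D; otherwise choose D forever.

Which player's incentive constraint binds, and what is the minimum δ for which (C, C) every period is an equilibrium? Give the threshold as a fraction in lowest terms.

Row's threshold: (26−11)/(26−7) = 15/19.
Column's threshold: (20−12)/(20−3) = 8/17.
15/19 > 8/17, so Row binds and δ* = 15/19.

Row; δ ≥ 15/19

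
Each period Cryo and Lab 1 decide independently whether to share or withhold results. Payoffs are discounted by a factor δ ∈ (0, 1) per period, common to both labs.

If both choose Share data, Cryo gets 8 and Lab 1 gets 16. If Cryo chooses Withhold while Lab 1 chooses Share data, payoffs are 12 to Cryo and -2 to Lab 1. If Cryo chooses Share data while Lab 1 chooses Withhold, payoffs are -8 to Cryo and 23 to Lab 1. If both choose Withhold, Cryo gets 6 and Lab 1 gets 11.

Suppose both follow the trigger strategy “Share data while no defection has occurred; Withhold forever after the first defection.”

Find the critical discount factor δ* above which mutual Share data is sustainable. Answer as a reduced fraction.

Cryo: cooperation gives 8 each period; deviation gives 12 once then 6 forever.
  8/(1−δ) ≥ 12 + 6δ/(1−δ) ⇒ δ ≥ 4/6 = 2/3.
Lab 1: cooperation gives 16 each period; deviation gives 23 once then 11 forever.
  δ ≥ 7/12.
Both must hold, so the binding constraint is Cryo's: δ ≥ 2/3.

2/3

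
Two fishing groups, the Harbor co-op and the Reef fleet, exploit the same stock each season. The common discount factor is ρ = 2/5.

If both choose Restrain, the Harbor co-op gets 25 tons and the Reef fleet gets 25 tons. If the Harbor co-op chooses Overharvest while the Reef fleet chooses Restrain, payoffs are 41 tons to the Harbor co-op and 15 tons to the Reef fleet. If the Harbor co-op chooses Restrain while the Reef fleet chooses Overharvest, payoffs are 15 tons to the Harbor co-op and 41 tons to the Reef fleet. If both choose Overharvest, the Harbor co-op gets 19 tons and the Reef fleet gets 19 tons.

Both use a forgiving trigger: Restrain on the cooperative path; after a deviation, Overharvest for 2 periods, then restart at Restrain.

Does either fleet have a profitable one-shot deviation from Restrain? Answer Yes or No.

Comparing payoff streams over the 3 periods until play realigns: cooperate → 25(1+ρ+…+ρ^2); deviate → 41 + 19(ρ+…+ρ^2).
Cooperation is sustained iff (25−19)(ρ+…+ρ^2) ≥ 41−25.
ρ+…+ρ^2 = 2/5·(1−(2/5)^2)/(1−2/5) = 0.5600, and (41−25)/(25−19) = 2.6667.
0.5600 < 2.6667, so cooperation is not sustainable.

Yes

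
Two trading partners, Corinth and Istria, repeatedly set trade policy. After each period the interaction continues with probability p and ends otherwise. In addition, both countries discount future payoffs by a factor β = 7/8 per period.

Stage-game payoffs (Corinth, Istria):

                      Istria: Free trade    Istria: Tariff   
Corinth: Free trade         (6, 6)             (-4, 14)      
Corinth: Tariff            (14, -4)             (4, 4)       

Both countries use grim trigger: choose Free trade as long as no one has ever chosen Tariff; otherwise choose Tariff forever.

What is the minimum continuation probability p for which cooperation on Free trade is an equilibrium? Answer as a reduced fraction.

Expected continuation weight on next period's payoff is β·p = 7/8·p, which plays the role of the discount factor.
Cooperation requires 7/8·p ≥ (14−6)/(14−4) = 4/5, hence p ≥ 32/35.

32/35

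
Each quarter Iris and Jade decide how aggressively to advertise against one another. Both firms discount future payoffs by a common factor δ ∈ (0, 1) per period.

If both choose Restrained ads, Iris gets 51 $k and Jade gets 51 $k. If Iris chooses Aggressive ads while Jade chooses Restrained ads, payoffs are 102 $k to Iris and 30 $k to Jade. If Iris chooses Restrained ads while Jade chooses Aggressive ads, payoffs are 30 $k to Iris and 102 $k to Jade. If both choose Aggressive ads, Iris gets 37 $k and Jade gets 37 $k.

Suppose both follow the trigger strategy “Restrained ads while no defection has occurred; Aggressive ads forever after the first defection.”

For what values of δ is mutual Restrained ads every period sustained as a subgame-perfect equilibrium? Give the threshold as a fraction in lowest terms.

One-period gain from deviating is 102 − 51 = 51. The loss is 51 − 37 = 14 in every subsequent period, with present value 14·δ/(1−δ).
Deviation is unprofitable when 14·δ/(1−δ) ≥ 51, i.e. δ/(1−δ) ≥ 51/14.
Equivalently δ ≥ 51/(51+14) = 51/65.

51/65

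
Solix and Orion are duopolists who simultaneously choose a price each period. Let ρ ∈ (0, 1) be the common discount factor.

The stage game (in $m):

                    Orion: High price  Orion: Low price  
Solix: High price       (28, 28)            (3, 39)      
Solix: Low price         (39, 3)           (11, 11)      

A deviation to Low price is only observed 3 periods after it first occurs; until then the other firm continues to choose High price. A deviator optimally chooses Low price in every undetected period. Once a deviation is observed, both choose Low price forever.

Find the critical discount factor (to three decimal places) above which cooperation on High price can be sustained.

The best deviation is to choose Low price for all 3 undetected periods, earning 39 each, then 11 forever once detected.
Deviation value: 39(1−ρ^3)/(1−ρ) + 11ρ^3/(1−ρ); cooperation value: 28/(1−ρ).
IC: 28 ≥ 39(1−ρ^3) + 11ρ^3 = 39 − 28ρ^3.
So ρ^3 ≥ 11/28, giving ρ ≥ (11/28)^(1/3) ≈ 0.732.

0.732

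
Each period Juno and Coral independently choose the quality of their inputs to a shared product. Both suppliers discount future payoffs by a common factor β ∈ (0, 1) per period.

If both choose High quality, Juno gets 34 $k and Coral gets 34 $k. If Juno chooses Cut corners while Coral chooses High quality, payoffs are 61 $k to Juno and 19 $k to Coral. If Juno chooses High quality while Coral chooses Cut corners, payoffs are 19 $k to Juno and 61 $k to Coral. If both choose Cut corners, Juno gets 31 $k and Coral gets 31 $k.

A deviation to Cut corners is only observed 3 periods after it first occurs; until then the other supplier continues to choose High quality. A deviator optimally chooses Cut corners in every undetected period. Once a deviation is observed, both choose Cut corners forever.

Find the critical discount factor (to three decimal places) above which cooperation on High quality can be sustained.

Deviating for the 3 undetected periods gains 61−34 = 27 per period over cooperation, then loses 34−31 = 3 per period forever once punishment starts.
Gain: 27(1 + β + … + β^2); loss: 3·β^3/(1−β).
No profitable deviation ⇔ 27(1−β^3) ≤ 3·β^3, i.e. β^3 ≥ 27/(27+3) = 9/10.
Hence β ≥ (9/10)^(1/3) ≈ 0.965.

0.965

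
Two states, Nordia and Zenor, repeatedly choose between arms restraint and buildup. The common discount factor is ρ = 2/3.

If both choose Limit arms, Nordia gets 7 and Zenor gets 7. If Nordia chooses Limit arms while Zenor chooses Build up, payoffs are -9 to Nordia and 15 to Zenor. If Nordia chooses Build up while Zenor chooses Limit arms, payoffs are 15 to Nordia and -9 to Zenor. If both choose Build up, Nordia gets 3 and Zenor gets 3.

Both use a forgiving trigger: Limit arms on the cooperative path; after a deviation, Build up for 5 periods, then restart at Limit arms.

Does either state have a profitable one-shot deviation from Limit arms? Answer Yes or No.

IC: ρ+…+ρ^5 ≥ (15−7)/(7−3) = 2.
At ρ = 2/3: partial sum = 1.7366 < 2.0000. Cooperation not sustainable.

Yes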